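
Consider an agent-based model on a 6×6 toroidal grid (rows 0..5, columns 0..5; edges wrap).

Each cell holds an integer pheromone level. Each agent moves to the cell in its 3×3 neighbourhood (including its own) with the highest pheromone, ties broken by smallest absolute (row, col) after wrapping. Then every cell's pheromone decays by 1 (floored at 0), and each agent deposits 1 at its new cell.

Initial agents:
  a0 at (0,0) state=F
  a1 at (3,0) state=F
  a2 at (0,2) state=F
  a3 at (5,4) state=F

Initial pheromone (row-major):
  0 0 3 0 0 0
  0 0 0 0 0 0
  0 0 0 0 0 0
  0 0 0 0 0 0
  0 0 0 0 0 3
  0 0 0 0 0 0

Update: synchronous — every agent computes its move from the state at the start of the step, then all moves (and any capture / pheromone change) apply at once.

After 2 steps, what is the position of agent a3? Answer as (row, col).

t=1: a0@(0,0) a1@(4,5) a2@(0,2) a3@(4,5) | pheromone: 1 0 3 0 0 0 / 0 0 0 0 0 0 / 0 0 0 0 0 0 / 0 0 0 0 0 0 / 0 0 0 0 0 4 / 0 0 0 0 0 0
t=2: a0@(0,0) a1@(4,5) a2@(0,2) a3@(4,5) | pheromone: 1 0 3 0 0 0 / 0 0 0 0 0 0 / 0 0 0 0 0 0 / 0 0 0 0 0 0 / 0 0 0 0 0 5 / 0 0 0 0 0 0

(4, 5)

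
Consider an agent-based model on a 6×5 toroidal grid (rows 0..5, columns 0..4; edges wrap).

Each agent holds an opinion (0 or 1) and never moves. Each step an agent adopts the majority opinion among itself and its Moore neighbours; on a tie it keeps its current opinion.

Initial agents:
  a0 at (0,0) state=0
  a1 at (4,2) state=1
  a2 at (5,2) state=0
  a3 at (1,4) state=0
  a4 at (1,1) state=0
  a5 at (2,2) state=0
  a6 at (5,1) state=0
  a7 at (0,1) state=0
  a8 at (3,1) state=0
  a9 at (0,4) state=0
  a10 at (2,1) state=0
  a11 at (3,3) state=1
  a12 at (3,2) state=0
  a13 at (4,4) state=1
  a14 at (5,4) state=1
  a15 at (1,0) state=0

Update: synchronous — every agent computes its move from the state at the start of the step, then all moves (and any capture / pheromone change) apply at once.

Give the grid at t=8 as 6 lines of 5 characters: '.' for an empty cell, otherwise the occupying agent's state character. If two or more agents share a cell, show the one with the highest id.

00..0
00..0
.00..
.000.
..0.1
.00.1

t=1: a0@(0,0):0 a1@(4,2):0 a2@(5,2):0 a3@(1,4):0 a4@(1,1):0 a5@(2,2):0 a6@(5,1):0 a7@(0,1):0 a8@(3,1):0 a9@(0,4):0 a10@(2,1):0 a11@(3,3):1 a12@(3,2):0 a13@(4,4):1 a14@(5,4):1 a15@(1,0):0
t=2: a0@(0,0):0 a1@(4,2):0 a2@(5,2):0 a3@(1,4):0 a4@(1,1):0 a5@(2,2):0 a6@(5,1):0 a7@(0,1):0 a8@(3,1):0 a9@(0,4):0 a10@(2,1):0 a11@(3,3):0 a12@(3,2):0 a13@(4,4):1 a14@(5,4):1 a15@(1,0):0
t=3: (unchanged — steady state)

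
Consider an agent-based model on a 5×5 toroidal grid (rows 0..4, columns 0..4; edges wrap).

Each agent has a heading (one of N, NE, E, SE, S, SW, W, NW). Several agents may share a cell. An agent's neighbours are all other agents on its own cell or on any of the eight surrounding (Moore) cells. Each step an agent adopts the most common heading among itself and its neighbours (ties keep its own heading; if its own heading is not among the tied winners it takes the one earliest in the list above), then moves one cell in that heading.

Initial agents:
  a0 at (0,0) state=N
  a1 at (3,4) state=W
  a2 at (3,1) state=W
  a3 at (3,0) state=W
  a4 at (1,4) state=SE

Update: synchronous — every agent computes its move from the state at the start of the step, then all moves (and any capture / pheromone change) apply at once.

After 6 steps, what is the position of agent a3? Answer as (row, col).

(3, 4)

t=1: a0@(4,0):N a1@(3,3):W a2@(3,0):W a3@(3,4):W a4@(2,0):SE
t=2: a0@(4,4):W a1@(3,2):W a2@(3,4):W a3@(3,3):W a4@(2,4):W
t=3: a0@(4,3):W a1@(3,1):W a2@(3,3):W a3@(3,2):W a4@(2,3):W
t=4: a0@(4,2):W a1@(3,0):W a2@(3,2):W a3@(3,1):W a4@(2,2):W
t=5: a0@(4,1):W a1@(3,4):W a2@(3,1):W a3@(3,0):W a4@(2,1):W
t=6: a0@(4,0):W a1@(3,3):W a2@(3,0):W a3@(3,4):W a4@(2,0):W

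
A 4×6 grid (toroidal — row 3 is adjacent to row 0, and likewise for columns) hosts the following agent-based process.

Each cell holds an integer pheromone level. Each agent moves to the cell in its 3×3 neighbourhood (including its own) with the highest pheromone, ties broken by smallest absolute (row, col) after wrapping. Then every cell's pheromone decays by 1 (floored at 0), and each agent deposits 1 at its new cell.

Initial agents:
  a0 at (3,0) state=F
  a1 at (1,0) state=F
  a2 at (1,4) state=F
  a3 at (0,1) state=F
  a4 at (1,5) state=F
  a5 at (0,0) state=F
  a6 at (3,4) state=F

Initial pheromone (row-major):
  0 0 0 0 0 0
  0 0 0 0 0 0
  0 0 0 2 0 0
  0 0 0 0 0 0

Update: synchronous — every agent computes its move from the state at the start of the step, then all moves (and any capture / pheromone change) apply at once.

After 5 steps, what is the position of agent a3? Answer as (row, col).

(0, 0)

t=1: a0@(0,0) a1@(0,0) a2@(2,3) a3@(0,0) a4@(0,0) a5@(0,0) a6@(2,3) | pheromone: 5 0 0 0 0 0 / 0 0 0 0 0 0 / 0 0 0 3 0 0 / 0 0 0 0 0 0
t=2: a0@(0,0) a1@(0,0) a2@(2,3) a3@(0,0) a4@(0,0) a5@(0,0) a6@(2,3) | pheromone: 9 0 0 0 0 0 / 0 0 0 0 0 0 / 0 0 0 4 0 0 / 0 0 0 0 0 0
t=3: a0@(0,0) a1@(0,0) a2@(2,3) a3@(0,0) a4@(0,0) a5@(0,0) a6@(2,3) | pheromone: 13 0 0 0 0 0 / 0 0 0 0 0 0 / 0 0 0 5 0 0 / 0 0 0 0 0 0
t=4: a0@(0,0) a1@(0,0) a2@(2,3) a3@(0,0) a4@(0,0) a5@(0,0) a6@(2,3) | pheromone: 17 0 0 0 0 0 / 0 0 0 0 0 0 / 0 0 0 6 0 0 / 0 0 0 0 0 0
t=5: a0@(0,0) a1@(0,0) a2@(2,3) a3@(0,0) a4@(0,0) a5@(0,0) a6@(2,3) | pheromone: 21 0 0 0 0 0 / 0 0 0 0 0 0 / 0 0 0 7 0 0 / 0 0 0 0 0 0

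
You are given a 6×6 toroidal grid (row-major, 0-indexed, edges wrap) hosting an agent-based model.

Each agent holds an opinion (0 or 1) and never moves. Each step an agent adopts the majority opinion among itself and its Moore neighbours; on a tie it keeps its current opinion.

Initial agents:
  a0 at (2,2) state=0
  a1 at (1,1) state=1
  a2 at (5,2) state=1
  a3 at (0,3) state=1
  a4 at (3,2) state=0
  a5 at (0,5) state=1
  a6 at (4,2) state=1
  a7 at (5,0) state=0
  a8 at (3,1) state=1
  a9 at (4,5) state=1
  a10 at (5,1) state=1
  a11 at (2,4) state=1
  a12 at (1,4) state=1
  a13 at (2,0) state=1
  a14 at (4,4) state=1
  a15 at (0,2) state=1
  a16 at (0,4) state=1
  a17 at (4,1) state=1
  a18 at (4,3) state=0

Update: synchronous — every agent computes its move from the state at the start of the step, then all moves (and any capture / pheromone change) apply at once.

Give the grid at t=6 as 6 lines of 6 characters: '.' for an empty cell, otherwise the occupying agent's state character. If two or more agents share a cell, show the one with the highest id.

..1111
.1..1.
1.1.1.
.11...
.11111
111...

t=1: a0@(2,2):0 a1@(1,1):1 a2@(5,2):1 a3@(0,3):1 a4@(3,2):0 a5@(0,5):1 a6@(4,2):1 a7@(5,0):1 a8@(3,1):1 a9@(4,5):1 a10@(5,1):1 a11@(2,4):1 a12@(1,4):1 a13@(2,0):1 a14@(4,4):1 a15@(0,2):1 a16@(0,4):1 a17@(4,1):1 a18@(4,3):1
t=2: a0@(2,2):0 a1@(1,1):1 a2@(5,2):1 a3@(0,3):1 a4@(3,2):1 a5@(0,5):1 a6@(4,2):1 a7@(5,0):1 a8@(3,1):1 a9@(4,5):1 a10@(5,1):1 a11@(2,4):1 a12@(1,4):1 a13@(2,0):1 a14@(4,4):1 a15@(0,2):1 a16@(0,4):1 a17@(4,1):1 a18@(4,3):1
t=3: a0@(2,2):1 a1@(1,1):1 a2@(5,2):1 a3@(0,3):1 a4@(3,2):1 a5@(0,5):1 a6@(4,2):1 a7@(5,0):1 a8@(3,1):1 a9@(4,5):1 a10@(5,1):1 a11@(2,4):1 a12@(1,4):1 a13@(2,0):1 a14@(4,4):1 a15@(0,2):1 a16@(0,4):1 a17@(4,1):1 a18@(4,3):1
t=4: (unchanged — steady state)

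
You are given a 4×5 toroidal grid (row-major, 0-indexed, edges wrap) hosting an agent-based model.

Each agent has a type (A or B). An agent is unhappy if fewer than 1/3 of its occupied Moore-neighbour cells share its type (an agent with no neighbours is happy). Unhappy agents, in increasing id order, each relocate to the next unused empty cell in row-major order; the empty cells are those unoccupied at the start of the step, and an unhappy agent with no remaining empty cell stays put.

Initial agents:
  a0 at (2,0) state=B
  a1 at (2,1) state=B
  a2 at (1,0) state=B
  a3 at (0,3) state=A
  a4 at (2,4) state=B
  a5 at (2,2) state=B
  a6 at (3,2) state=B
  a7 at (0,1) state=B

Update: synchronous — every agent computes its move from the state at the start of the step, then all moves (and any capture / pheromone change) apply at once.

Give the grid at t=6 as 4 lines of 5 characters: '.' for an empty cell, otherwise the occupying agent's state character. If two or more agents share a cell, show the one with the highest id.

t=1: a0@(2,0):B a1@(2,1):B a2@(1,0):B a3@(0,0):A a4@(2,4):B a5@(2,2):B a6@(3,2):B a7@(0,1):B
t=2: a0@(2,0):B a1@(2,1):B a2@(1,0):B a3@(0,2):A a4@(2,4):B a5@(2,2):B a6@(3,2):B a7@(0,1):B
t=3: a0@(2,0):B a1@(2,1):B a2@(1,0):B a3@(0,0):A a4@(2,4):B a5@(2,2):B a6@(3,2):B a7@(0,1):B
t=4: a0@(2,0):B a1@(2,1):B a2@(1,0):B a3@(0,2):A a4@(2,4):B a5@(2,2):B a6@(3,2):B a7@(0,1):B
t=5: a0@(2,0):B a1@(2,1):B a2@(1,0):B a3@(0,0):A a4@(2,4):B a5@(2,2):B a6@(3,2):B a7@(0,1):B
t=6: a0@(2,0):B a1@(2,1):B a2@(1,0):B a3@(0,2):A a4@(2,4):B a5@(2,2):B a6@(3,2):B a7@(0,1):B

.BA..
B....
BBB.B
..B..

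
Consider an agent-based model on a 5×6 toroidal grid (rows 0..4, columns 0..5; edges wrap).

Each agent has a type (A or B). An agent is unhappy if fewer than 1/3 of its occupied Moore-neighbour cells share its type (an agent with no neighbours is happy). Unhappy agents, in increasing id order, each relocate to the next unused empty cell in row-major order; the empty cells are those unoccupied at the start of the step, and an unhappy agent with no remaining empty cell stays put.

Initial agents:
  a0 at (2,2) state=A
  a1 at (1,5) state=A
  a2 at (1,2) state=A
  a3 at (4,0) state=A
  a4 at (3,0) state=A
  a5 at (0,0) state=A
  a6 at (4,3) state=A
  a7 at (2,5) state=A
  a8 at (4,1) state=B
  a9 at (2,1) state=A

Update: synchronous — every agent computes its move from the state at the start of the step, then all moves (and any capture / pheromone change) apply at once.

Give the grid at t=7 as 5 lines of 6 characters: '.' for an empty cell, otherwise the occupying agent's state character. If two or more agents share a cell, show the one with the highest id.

AA.B..
..A..A
.AA..A
A.....
A.....

t=1: a0@(2,2):A a1@(1,5):A a2@(1,2):A a3@(4,0):A a4@(3,0):A a5@(0,0):A a6@(4,3):A a7@(2,5):A a8@(0,1):B a9@(2,1):A
t=2: a0@(2,2):A a1@(1,5):A a2@(1,2):A a3@(4,0):A a4@(3,0):A a5@(0,0):A a6@(4,3):A a7@(2,5):A a8@(0,2):B a9@(2,1):A
t=3: a0@(2,2):A a1@(1,5):A a2@(1,2):A a3@(4,0):A a4@(3,0):A a5@(0,0):A a6@(0,1):A a7@(2,5):A a8@(0,3):B a9@(2,1):A
t=4: a0@(2,2):A a1@(1,5):A a2@(1,2):A a3@(4,0):A a4@(3,0):A a5@(0,0):A a6@(0,1):A a7@(2,5):A a8@(0,2):B a9@(2,1):A
t=5: a0@(2,2):A a1@(1,5):A a2@(1,2):A a3@(4,0):A a4@(3,0):A a5@(0,0):A a6@(0,1):A a7@(2,5):A a8@(0,3):B a9@(2,1):A
t=6: a0@(2,2):A a1@(1,5):A a2@(1,2):A a3@(4,0):A a4@(3,0):A a5@(0,0):A a6@(0,1):A a7@(2,5):A a8@(0,2):B a9@(2,1):A
t=7: a0@(2,2):A a1@(1,5):A a2@(1,2):A a3@(4,0):A a4@(3,0):A a5@(0,0):A a6@(0,1):A a7@(2,5):A a8@(0,3):B a9@(2,1):A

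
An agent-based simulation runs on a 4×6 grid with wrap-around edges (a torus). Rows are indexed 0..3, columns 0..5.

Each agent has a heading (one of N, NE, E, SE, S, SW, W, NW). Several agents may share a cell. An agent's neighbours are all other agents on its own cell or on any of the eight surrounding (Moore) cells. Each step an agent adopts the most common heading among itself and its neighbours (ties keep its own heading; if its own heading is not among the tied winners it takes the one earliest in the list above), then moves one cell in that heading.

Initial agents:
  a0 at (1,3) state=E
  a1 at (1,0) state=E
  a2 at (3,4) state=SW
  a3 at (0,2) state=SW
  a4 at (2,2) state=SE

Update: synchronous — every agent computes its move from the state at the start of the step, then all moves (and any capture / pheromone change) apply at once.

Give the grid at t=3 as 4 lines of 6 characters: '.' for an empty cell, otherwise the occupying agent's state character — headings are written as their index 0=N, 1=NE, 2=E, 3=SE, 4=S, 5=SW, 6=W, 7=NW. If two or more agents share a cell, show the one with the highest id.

......
2..2.3
.5....
.....5

t=1: a0@(1,4):E a1@(1,1):E a2@(0,3):SW a3@(1,1):SW a4@(3,3):SE
t=2: a0@(1,5):E a1@(1,2):E a2@(1,2):SW a3@(2,0):SW a4@(0,4):SE
t=3: a0@(1,0):E a1@(1,3):E a2@(2,1):SW a3@(3,5):SW a4@(1,5):SE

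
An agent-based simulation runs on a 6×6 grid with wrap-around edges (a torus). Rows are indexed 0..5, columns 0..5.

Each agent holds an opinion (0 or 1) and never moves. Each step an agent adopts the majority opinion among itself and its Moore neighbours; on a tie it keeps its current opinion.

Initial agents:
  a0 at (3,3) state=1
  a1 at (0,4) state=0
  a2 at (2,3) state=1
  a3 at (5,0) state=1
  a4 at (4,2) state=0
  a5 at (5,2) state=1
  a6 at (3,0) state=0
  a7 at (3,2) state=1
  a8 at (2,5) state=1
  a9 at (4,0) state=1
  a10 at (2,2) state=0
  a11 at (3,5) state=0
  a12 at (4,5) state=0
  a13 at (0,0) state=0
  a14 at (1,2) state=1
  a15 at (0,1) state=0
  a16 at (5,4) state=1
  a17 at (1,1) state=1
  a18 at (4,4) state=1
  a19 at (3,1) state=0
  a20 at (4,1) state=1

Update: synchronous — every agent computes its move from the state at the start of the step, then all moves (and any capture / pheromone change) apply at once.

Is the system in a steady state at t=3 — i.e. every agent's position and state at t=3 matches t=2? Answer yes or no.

no

t=1: a0@(3,3):1 a1@(0,4):0 a2@(2,3):1 a3@(5,0):1 a4@(4,2):1 a5@(5,2):1 a6@(3,0):0 a7@(3,2):1 a8@(2,5):0 a9@(4,0):0 a10@(2,2):1 a11@(3,5):0 a12@(4,5):1 a13@(0,0):0 a14@(1,2):1 a15@(0,1):1 a16@(5,4):1 a17@(1,1):0 a18@(4,4):1 a19@(3,1):0 a20@(4,1):1
t=2: a0@(3,3):1 a1@(0,4):0 a2@(2,3):1 a3@(5,0):1 a4@(4,2):1 a5@(5,2):1 a6@(3,0):0 a7@(3,2):1 a8@(2,5):0 a9@(4,0):0 a10@(2,2):1 a11@(3,5):0 a12@(4,5):1 a13@(0,0):0 a14@(1,2):1 a15@(0,1):1 a16@(5,4):1 a17@(1,1):1 a18@(4,4):1 a19@(3,1):1 a20@(4,1):1
t=3: a0@(3,3):1 a1@(0,4):0 a2@(2,3):1 a3@(5,0):1 a4@(4,2):1 a5@(5,2):1 a6@(3,0):0 a7@(3,2):1 a8@(2,5):0 a9@(4,0):1 a10@(2,2):1 a11@(3,5):0 a12@(4,5):1 a13@(0,0):1 a14@(1,2):1 a15@(0,1):1 a16@(5,4):1 a17@(1,1):1 a18@(4,4):1 a19@(3,1):1 a20@(4,1):1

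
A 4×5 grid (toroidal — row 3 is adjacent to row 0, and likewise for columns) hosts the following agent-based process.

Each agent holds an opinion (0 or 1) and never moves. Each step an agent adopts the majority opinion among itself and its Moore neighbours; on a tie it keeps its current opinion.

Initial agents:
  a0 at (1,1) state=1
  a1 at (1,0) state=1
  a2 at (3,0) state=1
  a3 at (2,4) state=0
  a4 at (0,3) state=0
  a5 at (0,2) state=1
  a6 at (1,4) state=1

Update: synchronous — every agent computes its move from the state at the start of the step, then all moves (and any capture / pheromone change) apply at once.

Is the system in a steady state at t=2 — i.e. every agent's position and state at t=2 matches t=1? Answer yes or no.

yes

t=1: a0@(1,1):1 a1@(1,0):1 a2@(3,0):1 a3@(2,4):1 a4@(0,3):1 a5@(0,2):1 a6@(1,4):1
t=2: (unchanged — steady state)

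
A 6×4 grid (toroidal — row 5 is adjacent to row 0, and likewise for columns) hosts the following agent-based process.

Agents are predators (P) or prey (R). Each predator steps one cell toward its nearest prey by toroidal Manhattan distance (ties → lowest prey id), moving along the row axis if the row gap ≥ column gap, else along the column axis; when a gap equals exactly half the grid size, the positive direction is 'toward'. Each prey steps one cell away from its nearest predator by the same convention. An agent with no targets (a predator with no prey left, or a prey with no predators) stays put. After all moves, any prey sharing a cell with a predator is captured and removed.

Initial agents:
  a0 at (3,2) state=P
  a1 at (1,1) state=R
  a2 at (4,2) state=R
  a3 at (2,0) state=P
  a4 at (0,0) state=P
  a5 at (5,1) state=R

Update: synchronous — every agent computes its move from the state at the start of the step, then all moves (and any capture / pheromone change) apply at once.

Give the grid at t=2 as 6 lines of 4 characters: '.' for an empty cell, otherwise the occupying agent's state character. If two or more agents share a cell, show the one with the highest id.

t=1: a0@(4,2):P a1@(0,1):R a2@(5,2):R a3@(1,0):P a4@(1,0):P a5@(4,1):R
t=2: a0@(5,2):P a1@(5,1):R a2@(0,2):R a3@(0,0):P a4@(0,0):P a5@(4,0):R

P.R.
....
....
....
R...
.RP.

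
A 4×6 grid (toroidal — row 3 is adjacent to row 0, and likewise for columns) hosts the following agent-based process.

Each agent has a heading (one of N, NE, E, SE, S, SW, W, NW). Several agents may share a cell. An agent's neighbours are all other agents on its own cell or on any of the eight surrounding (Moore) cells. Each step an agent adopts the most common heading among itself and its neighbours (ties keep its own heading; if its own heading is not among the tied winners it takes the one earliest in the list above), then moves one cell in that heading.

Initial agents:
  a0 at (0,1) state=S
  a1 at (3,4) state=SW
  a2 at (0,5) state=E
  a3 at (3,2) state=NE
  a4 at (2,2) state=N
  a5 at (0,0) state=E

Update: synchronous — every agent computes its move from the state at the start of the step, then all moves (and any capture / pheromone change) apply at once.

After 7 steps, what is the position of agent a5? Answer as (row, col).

(0, 1)

t=1: a0@(1,1):S a1@(0,3):SW a2@(0,0):E a3@(2,3):NE a4@(1,2):N a5@(0,1):E
t=2: a0@(1,2):E a1@(1,2):SW a2@(0,1):E a3@(1,4):NE a4@(0,2):N a5@(0,2):E
t=3: a0@(1,3):E a1@(1,3):E a2@(0,2):E a3@(0,5):NE a4@(0,3):E a5@(0,3):E
t=4: a0@(1,4):E a1@(1,4):E a2@(0,3):E a3@(3,0):NE a4@(0,4):E a5@(0,4):E
t=5: a0@(1,5):E a1@(1,5):E a2@(0,4):E a3@(2,1):NE a4@(0,5):E a5@(0,5):E
t=6: a0@(1,0):E a1@(1,0):E a2@(0,5):E a3@(1,2):NE a4@(0,0):E a5@(0,0):E
t=7: a0@(1,1):E a1@(1,1):E a2@(0,0):E a3@(0,3):NE a4@(0,1):E a5@(0,1):E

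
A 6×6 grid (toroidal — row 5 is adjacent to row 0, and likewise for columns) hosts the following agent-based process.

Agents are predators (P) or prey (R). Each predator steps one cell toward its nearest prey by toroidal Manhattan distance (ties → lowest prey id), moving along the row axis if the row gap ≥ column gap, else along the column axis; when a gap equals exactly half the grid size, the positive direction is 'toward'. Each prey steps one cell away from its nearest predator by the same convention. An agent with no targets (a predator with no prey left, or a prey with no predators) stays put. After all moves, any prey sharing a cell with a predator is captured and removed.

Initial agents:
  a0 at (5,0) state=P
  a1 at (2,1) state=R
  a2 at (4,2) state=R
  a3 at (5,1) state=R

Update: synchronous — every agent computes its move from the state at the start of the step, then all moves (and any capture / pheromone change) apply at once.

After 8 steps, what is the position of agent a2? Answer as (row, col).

t=1: a0@(5,1):P a1@(1,1):R a2@(4,3):R a3@(5,2):R
t=2: a0@(5,2):P a1@(2,1):R a2@(4,4):R a3@(5,3):R
t=3: a0@(5,3):P a1@(1,1):R a2@(4,5):R a3@(5,4):R
t=4: a0@(5,4):P a1@(2,1):R a2@(4,0):R a3@(5,5):R
t=5: a0@(5,5):P a1@(1,1):R a2@(4,1):R a3@(5,0):R
t=6: a0@(5,0):P a1@(2,1):R a2@(4,2):R a3@(5,1):R
t=7: a0@(5,1):P a1@(1,1):R a2@(4,3):R a3@(5,2):R
t=8: a0@(5,2):P a1@(2,1):R a2@(4,4):R a3@(5,3):R

(4, 4)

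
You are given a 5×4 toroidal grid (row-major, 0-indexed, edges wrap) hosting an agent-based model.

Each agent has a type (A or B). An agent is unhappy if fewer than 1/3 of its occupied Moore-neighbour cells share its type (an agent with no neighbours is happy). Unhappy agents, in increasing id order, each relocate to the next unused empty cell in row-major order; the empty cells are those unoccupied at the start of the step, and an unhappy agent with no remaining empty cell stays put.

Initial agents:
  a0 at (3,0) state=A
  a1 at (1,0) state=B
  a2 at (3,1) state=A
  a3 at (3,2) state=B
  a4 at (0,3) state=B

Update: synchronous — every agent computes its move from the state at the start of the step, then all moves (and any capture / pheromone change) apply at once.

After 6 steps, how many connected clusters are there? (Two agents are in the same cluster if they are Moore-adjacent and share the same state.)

t=1: a0@(3,0):A a1@(1,0):B a2@(3,1):A a3@(0,0):B a4@(0,3):B
t=2: (unchanged — steady state)

2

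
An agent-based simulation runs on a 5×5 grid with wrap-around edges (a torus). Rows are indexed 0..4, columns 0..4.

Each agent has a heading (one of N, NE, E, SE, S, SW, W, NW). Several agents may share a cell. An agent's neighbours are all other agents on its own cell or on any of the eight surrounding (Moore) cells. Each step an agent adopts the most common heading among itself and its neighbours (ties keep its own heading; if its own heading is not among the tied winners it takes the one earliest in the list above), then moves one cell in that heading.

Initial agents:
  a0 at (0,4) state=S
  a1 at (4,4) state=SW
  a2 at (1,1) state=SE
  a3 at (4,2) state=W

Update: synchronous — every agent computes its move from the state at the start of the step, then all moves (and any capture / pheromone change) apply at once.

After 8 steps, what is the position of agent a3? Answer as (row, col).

(4, 4)

t=1: a0@(1,4):S a1@(0,3):SW a2@(2,2):SE a3@(4,1):W
t=2: a0@(2,4):S a1@(1,2):SW a2@(3,3):SE a3@(4,0):W
t=3: a0@(3,4):S a1@(2,1):SW a2@(4,4):SE a3@(4,4):W
t=4: a0@(4,4):S a1@(3,0):SW a2@(0,0):SE a3@(4,3):W
t=5: a0@(0,4):S a1@(4,4):SW a2@(1,1):SE a3@(4,2):W
t=6: a0@(1,4):S a1@(0,3):SW a2@(2,2):SE a3@(4,1):W
t=7: a0@(2,4):S a1@(1,2):SW a2@(3,3):SE a3@(4,0):W
t=8: a0@(3,4):S a1@(2,1):SW a2@(4,4):SE a3@(4,4):W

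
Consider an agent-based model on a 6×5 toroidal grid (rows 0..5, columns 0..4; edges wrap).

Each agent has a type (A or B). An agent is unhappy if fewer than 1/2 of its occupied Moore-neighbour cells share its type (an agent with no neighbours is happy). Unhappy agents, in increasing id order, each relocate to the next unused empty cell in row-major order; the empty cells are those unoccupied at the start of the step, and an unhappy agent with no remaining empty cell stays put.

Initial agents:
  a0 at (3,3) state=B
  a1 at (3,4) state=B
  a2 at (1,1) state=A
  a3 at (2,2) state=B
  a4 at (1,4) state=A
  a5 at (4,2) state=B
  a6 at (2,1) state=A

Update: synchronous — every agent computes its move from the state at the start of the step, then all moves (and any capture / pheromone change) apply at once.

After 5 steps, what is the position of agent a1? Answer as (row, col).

t=1: a0@(3,3):B a1@(3,4):B a2@(1,1):A a3@(0,0):B a4@(1,4):A a5@(4,2):B a6@(2,1):A
t=2: a0@(3,3):B a1@(3,4):B a2@(1,1):A a3@(0,1):B a4@(0,2):A a5@(4,2):B a6@(2,1):A
t=3: a0@(3,3):B a1@(3,4):B a2@(1,1):A a3@(0,0):B a4@(0,2):A a5@(4,2):B a6@(2,1):A
t=4: a0@(3,3):B a1@(3,4):B a2@(1,1):A a3@(0,1):B a4@(0,2):A a5@(4,2):B a6@(2,1):A
t=5: a0@(3,3):B a1@(3,4):B a2@(1,1):A a3@(0,0):B a4@(0,2):A a5@(4,2):B a6@(2,1):A

(3, 4)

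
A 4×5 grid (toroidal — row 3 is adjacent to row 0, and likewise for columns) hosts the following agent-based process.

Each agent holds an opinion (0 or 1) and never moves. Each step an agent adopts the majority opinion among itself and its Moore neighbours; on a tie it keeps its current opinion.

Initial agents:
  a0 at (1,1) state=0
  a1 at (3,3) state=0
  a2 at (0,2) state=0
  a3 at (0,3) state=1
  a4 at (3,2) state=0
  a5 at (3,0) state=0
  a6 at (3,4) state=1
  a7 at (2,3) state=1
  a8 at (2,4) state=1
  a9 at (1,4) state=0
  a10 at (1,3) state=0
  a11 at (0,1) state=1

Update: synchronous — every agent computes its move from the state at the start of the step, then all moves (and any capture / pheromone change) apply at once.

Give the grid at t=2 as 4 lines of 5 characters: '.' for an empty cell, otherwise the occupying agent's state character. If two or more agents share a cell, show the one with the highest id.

.000.
.0.00
...01
1.001

t=1: a0@(1,1):0 a1@(3,3):1 a2@(0,2):0 a3@(0,3):0 a4@(3,2):0 a5@(3,0):1 a6@(3,4):1 a7@(2,3):0 a8@(2,4):0 a9@(1,4):1 a10@(1,3):0 a11@(0,1):0
t=2: a0@(1,1):0 a1@(3,3):0 a2@(0,2):0 a3@(0,3):0 a4@(3,2):0 a5@(3,0):1 a6@(3,4):1 a7@(2,3):0 a8@(2,4):1 a9@(1,4):0 a10@(1,3):0 a11@(0,1):0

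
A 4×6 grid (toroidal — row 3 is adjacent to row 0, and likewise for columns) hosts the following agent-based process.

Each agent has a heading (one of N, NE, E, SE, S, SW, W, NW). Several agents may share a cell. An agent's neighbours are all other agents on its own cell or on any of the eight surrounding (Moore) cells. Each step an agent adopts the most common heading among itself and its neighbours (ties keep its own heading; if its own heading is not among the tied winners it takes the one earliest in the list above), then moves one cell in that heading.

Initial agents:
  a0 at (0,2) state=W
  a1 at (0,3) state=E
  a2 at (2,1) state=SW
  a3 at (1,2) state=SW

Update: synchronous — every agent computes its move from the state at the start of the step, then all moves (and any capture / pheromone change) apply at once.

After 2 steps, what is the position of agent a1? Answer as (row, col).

t=1: a0@(0,1):W a1@(0,4):E a2@(3,0):SW a3@(2,1):SW
t=2: a0@(0,0):W a1@(0,5):E a2@(0,5):SW a3@(3,0):SW

(0, 5)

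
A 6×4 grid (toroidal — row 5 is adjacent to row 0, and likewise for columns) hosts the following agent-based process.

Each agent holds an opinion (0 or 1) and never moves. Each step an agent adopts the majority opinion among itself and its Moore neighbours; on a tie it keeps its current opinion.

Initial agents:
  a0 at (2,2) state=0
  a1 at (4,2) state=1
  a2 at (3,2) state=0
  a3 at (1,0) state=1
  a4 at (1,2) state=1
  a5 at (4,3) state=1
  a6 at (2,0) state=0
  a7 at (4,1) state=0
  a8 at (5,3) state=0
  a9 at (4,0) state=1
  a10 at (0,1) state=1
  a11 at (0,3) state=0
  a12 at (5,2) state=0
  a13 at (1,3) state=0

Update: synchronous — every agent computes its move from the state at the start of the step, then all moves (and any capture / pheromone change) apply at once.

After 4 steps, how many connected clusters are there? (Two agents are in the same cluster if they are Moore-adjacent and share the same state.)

t=1: a0@(2,2):0 a1@(4,2):0 a2@(3,2):0 a3@(1,0):0 a4@(1,2):0 a5@(4,3):1 a6@(2,0):0 a7@(4,1):0 a8@(5,3):0 a9@(4,0):1 a10@(0,1):1 a11@(0,3):0 a12@(5,2):0 a13@(1,3):0
t=2: a0@(2,2):0 a1@(4,2):0 a2@(3,2):0 a3@(1,0):0 a4@(1,2):0 a5@(4,3):0 a6@(2,0):0 a7@(4,1):0 a8@(5,3):0 a9@(4,0):1 a10@(0,1):0 a11@(0,3):0 a12@(5,2):0 a13@(1,3):0
t=3: a0@(2,2):0 a1@(4,2):0 a2@(3,2):0 a3@(1,0):0 a4@(1,2):0 a5@(4,3):0 a6@(2,0):0 a7@(4,1):0 a8@(5,3):0 a9@(4,0):0 a10@(0,1):0 a11@(0,3):0 a12@(5,2):0 a13@(1,3):0
t=4: (unchanged — steady state)

1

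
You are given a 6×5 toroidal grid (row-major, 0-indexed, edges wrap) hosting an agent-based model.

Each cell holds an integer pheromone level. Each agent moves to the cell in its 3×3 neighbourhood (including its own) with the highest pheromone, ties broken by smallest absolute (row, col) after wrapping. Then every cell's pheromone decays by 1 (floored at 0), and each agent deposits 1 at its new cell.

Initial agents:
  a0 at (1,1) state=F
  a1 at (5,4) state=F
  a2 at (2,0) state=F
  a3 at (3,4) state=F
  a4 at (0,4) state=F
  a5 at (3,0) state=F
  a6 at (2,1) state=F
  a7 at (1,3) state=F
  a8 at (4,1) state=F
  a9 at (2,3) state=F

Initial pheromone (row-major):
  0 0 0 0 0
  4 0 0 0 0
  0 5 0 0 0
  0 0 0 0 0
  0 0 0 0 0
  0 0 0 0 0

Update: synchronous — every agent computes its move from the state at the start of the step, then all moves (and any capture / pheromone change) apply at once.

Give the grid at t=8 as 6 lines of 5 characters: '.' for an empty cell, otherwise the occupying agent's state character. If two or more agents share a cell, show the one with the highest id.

..F..
.....
.F...
.....
.....
.....

t=1: a0@(2,1) a1@(0,0) a2@(2,1) a3@(2,0) a4@(1,0) a5@(2,1) a6@(2,1) a7@(0,2) a8@(3,0) a9@(1,2) | pheromone: 1 0 1 0 0 / 4 0 1 0 0 / 1 8 0 0 0 / 1 0 0 0 0 / 0 0 0 0 0 / 0 0 0 0 0
t=2: a0@(2,1) a1@(1,0) a2@(2,1) a3@(2,1) a4@(2,1) a5@(2,1) a6@(2,1) a7@(0,2) a8@(2,1) a9@(2,1) | pheromone: 0 0 1 0 0 / 4 0 0 0 0 / 0 15 0 0 0 / 0 0 0 0 0 / 0 0 0 0 0 / 0 0 0 0 0
t=3: a0@(2,1) a1@(2,1) a2@(2,1) a3@(2,1) a4@(2,1) a5@(2,1) a6@(2,1) a7@(0,2) a8@(2,1) a9@(2,1) | pheromone: 0 0 1 0 0 / 3 0 0 0 0 / 0 23 0 0 0 / 0 0 0 0 0 / 0 0 0 0 0 / 0 0 0 0 0
t=4: a0@(2,1) a1@(2,1) a2@(2,1) a3@(2,1) a4@(2,1) a5@(2,1) a6@(2,1) a7@(0,2) a8@(2,1) a9@(2,1) | pheromone: 0 0 1 0 0 / 2 0 0 0 0 / 0 31 0 0 0 / 0 0 0 0 0 / 0 0 0 0 0 / 0 0 0 0 0
t=5: a0@(2,1) a1@(2,1) a2@(2,1) a3@(2,1) a4@(2,1) a5@(2,1) a6@(2,1) a7@(0,2) a8@(2,1) a9@(2,1) | pheromone: 0 0 1 0 0 / 1 0 0 0 0 / 0 39 0 0 0 / 0 0 0 0 0 / 0 0 0 0 0 / 0 0 0 0 0
t=6: a0@(2,1) a1@(2,1) a2@(2,1) a3@(2,1) a4@(2,1) a5@(2,1) a6@(2,1) a7@(0,2) a8@(2,1) a9@(2,1) | pheromone: 0 0 1 0 0 / 0 0 0 0 0 / 0 47 0 0 0 / 0 0 0 0 0 / 0 0 0 0 0 / 0 0 0 0 0
t=7: a0@(2,1) a1@(2,1) a2@(2,1) a3@(2,1) a4@(2,1) a5@(2,1) a6@(2,1) a7@(0,2) a8@(2,1) a9@(2,1) | pheromone: 0 0 1 0 0 / 0 0 0 0 0 / 0 55 0 0 0 / 0 0 0 0 0 / 0 0 0 0 0 / 0 0 0 0 0
t=8: a0@(2,1) a1@(2,1) a2@(2,1) a3@(2,1) a4@(2,1) a5@(2,1) a6@(2,1) a7@(0,2) a8@(2,1) a9@(2,1) | pheromone: 0 0 1 0 0 / 0 0 0 0 0 / 0 63 0 0 0 / 0 0 0 0 0 / 0 0 0 0 0 / 0 0 0 0 0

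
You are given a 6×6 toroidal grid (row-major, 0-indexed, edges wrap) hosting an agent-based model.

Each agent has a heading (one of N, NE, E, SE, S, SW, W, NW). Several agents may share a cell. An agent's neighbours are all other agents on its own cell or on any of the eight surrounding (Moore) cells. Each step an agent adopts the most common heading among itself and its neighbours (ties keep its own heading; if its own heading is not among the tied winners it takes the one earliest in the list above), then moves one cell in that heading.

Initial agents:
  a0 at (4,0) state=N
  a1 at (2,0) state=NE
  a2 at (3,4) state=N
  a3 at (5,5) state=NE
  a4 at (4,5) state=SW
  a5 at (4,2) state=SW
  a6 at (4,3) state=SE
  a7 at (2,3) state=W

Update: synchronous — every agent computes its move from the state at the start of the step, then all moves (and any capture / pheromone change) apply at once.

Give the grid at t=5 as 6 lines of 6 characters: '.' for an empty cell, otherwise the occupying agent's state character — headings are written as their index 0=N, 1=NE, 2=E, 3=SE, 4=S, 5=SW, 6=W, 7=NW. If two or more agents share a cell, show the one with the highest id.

0.....
......
......
.....1
....0.
00...0

t=1: a0@(3,0):N a1@(1,1):NE a2@(2,4):N a3@(4,0):NE a4@(3,5):N a5@(5,1):SW a6@(5,4):SE a7@(2,2):W
t=2: a0@(2,0):N a1@(0,2):NE a2@(1,4):N a3@(3,0):N a4@(2,5):N a5@(0,0):SW a6@(0,5):SE a7@(2,1):W
t=3: a0@(1,0):N a1@(5,3):NE a2@(0,4):N a3@(2,0):N a4@(1,5):N a5@(1,5):SW a6@(1,0):SE a7@(1,1):N
t=4: a0@(0,0):N a1@(4,4):NE a2@(5,4):N a3@(1,0):N a4@(0,5):N a5@(0,5):N a6@(0,0):N a7@(0,1):N
t=5: a0@(5,0):N a1@(3,5):NE a2@(4,4):N a3@(0,0):N a4@(5,5):N a5@(5,5):N a6@(5,0):N a7@(5,1):N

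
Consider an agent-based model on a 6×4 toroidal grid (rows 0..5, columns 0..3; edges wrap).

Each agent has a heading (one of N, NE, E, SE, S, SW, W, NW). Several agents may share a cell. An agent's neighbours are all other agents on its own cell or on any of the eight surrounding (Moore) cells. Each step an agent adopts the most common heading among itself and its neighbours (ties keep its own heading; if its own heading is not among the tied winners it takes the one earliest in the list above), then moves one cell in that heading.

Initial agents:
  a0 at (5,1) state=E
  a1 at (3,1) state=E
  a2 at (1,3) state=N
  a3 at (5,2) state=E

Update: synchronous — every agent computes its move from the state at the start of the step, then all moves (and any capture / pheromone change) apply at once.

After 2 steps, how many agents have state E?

t=1: a0@(5,2):E a1@(3,2):E a2@(0,3):N a3@(5,3):E
t=2: a0@(5,3):E a1@(3,3):E a2@(0,0):E a3@(5,0):E

4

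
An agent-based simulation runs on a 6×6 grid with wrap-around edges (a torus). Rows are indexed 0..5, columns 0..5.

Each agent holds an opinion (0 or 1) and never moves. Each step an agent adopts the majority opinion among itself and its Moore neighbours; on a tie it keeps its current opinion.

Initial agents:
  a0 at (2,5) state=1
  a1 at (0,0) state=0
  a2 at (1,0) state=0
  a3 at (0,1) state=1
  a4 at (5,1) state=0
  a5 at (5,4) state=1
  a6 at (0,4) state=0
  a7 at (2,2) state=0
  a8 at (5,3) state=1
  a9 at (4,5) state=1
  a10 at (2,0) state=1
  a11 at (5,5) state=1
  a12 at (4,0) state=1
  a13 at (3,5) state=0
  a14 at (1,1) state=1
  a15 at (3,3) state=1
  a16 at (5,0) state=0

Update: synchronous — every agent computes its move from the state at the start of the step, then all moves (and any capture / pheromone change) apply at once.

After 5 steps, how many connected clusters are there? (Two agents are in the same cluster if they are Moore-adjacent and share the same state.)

1

t=1: a0@(2,5):1 a1@(0,0):0 a2@(1,0):1 a3@(0,1):0 a4@(5,1):0 a5@(5,4):1 a6@(0,4):1 a7@(2,2):1 a8@(5,3):1 a9@(4,5):1 a10@(2,0):1 a11@(5,5):1 a12@(4,0):1 a13@(3,5):1 a14@(1,1):1 a15@(3,3):1 a16@(5,0):1
t=2: a0@(2,5):1 a1@(0,0):1 a2@(1,0):1 a3@(0,1):0 a4@(5,1):0 a5@(5,4):1 a6@(0,4):1 a7@(2,2):1 a8@(5,3):1 a9@(4,5):1 a10@(2,0):1 a11@(5,5):1 a12@(4,0):1 a13@(3,5):1 a14@(1,1):1 a15@(3,3):1 a16@(5,0):1
t=3: a0@(2,5):1 a1@(0,0):1 a2@(1,0):1 a3@(0,1):1 a4@(5,1):1 a5@(5,4):1 a6@(0,4):1 a7@(2,2):1 a8@(5,3):1 a9@(4,5):1 a10@(2,0):1 a11@(5,5):1 a12@(4,0):1 a13@(3,5):1 a14@(1,1):1 a15@(3,3):1 a16@(5,0):1
t=4: (unchanged — steady state)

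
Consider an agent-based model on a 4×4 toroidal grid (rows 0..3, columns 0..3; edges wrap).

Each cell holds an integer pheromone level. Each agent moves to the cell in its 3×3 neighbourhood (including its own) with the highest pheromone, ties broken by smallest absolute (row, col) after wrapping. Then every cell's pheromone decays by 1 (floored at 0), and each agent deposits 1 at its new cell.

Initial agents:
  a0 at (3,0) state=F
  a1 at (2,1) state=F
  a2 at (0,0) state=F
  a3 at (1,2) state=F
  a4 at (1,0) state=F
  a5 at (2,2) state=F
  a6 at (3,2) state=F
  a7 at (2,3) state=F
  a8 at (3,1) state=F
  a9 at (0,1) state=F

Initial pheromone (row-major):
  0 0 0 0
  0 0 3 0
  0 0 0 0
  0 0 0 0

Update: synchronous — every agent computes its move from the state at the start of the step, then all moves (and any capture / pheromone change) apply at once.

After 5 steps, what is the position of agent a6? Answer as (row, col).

t=1: a0@(0,0) a1@(1,2) a2@(0,0) a3@(1,2) a4@(0,0) a5@(1,2) a6@(0,1) a7@(1,2) a8@(0,0) a9@(1,2) | pheromone: 4 1 0 0 / 0 0 7 0 / 0 0 0 0 / 0 0 0 0
t=2: a0@(0,0) a1@(1,2) a2@(0,0) a3@(1,2) a4@(0,0) a5@(1,2) a6@(1,2) a7@(1,2) a8@(0,0) a9@(1,2) | pheromone: 7 0 0 0 / 0 0 12 0 / 0 0 0 0 / 0 0 0 0
t=3: a0@(0,0) a1@(1,2) a2@(0,0) a3@(1,2) a4@(0,0) a5@(1,2) a6@(1,2) a7@(1,2) a8@(0,0) a9@(1,2) | pheromone: 10 0 0 0 / 0 0 17 0 / 0 0 0 0 / 0 0 0 0
t=4: a0@(0,0) a1@(1,2) a2@(0,0) a3@(1,2) a4@(0,0) a5@(1,2) a6@(1,2) a7@(1,2) a8@(0,0) a9@(1,2) | pheromone: 13 0 0 0 / 0 0 22 0 / 0 0 0 0 / 0 0 0 0
t=5: a0@(0,0) a1@(1,2) a2@(0,0) a3@(1,2) a4@(0,0) a5@(1,2) a6@(1,2) a7@(1,2) a8@(0,0) a9@(1,2) | pheromone: 16 0 0 0 / 0 0 27 0 / 0 0 0 0 / 0 0 0 0

(1, 2)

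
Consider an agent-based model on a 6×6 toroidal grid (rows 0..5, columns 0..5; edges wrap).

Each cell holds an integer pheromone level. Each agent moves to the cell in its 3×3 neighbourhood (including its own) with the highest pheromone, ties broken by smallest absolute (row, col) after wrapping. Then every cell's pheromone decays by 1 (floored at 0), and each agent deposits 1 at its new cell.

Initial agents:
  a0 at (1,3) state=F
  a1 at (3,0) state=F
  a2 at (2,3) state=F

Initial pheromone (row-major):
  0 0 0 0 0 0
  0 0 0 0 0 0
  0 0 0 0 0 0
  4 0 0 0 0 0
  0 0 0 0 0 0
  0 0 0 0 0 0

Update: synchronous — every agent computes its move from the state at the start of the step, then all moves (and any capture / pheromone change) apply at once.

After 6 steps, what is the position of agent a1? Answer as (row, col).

t=1: a0@(0,2) a1@(3,0) a2@(1,2) | pheromone: 0 0 1 0 0 0 / 0 0 1 0 0 0 / 0 0 0 0 0 0 / 4 0 0 0 0 0 / 0 0 0 0 0 0 / 0 0 0 0 0 0
t=2: a0@(0,2) a1@(3,0) a2@(0,2) | pheromone: 0 0 2 0 0 0 / 0 0 0 0 0 0 / 0 0 0 0 0 0 / 4 0 0 0 0 0 / 0 0 0 0 0 0 / 0 0 0 0 0 0
t=3: a0@(0,2) a1@(3,0) a2@(0,2) | pheromone: 0 0 3 0 0 0 / 0 0 0 0 0 0 / 0 0 0 0 0 0 / 4 0 0 0 0 0 / 0 0 0 0 0 0 / 0 0 0 0 0 0
t=4: a0@(0,2) a1@(3,0) a2@(0,2) | pheromone: 0 0 4 0 0 0 / 0 0 0 0 0 0 / 0 0 0 0 0 0 / 4 0 0 0 0 0 / 0 0 0 0 0 0 / 0 0 0 0 0 0
t=5: a0@(0,2) a1@(3,0) a2@(0,2) | pheromone: 0 0 5 0 0 0 / 0 0 0 0 0 0 / 0 0 0 0 0 0 / 4 0 0 0 0 0 / 0 0 0 0 0 0 / 0 0 0 0 0 0
t=6: a0@(0,2) a1@(3,0) a2@(0,2) | pheromone: 0 0 6 0 0 0 / 0 0 0 0 0 0 / 0 0 0 0 0 0 / 4 0 0 0 0 0 / 0 0 0 0 0 0 / 0 0 0 0 0 0

(3, 0)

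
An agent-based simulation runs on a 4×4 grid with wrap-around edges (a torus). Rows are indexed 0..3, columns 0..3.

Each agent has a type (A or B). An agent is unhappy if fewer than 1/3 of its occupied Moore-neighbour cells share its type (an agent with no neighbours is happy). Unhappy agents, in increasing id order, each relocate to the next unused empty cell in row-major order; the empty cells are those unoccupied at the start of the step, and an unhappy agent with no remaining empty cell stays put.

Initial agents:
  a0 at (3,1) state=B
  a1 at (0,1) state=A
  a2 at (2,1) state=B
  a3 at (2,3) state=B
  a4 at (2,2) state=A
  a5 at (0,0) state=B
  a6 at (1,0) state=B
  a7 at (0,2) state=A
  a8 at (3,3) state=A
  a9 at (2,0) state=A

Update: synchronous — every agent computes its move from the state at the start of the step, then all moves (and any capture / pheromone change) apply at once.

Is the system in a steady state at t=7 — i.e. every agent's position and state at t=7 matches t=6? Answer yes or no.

t=1: a0@(3,1):B a1@(0,3):A a2@(2,1):B a3@(1,1):B a4@(1,2):A a5@(0,0):B a6@(1,0):B a7@(0,2):A a8@(3,3):A a9@(1,3):A
t=2: (unchanged — steady state)

yes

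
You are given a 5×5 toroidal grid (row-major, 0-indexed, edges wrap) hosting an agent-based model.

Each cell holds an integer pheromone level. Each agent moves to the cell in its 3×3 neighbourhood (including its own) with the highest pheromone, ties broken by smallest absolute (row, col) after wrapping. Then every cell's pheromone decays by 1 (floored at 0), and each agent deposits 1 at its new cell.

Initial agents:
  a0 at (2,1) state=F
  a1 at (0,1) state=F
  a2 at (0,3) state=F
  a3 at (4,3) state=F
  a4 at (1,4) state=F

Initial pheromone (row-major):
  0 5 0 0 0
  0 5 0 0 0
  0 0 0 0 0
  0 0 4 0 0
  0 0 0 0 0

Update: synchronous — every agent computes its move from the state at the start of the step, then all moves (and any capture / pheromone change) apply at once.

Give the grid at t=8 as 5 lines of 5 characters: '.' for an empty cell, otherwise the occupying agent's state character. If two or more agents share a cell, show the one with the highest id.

t=1: a0@(1,1) a1@(0,1) a2@(0,2) a3@(3,2) a4@(0,0) | pheromone: 1 5 1 0 0 / 0 5 0 0 0 / 0 0 0 0 0 / 0 0 4 0 0 / 0 0 0 0 0
t=2: a0@(0,1) a1@(0,1) a2@(0,1) a3@(3,2) a4@(0,1) | pheromone: 0 8 0 0 0 / 0 4 0 0 0 / 0 0 0 0 0 / 0 0 4 0 0 / 0 0 0 0 0
t=3: a0@(0,1) a1@(0,1) a2@(0,1) a3@(3,2) a4@(0,1) | pheromone: 0 11 0 0 0 / 0 3 0 0 0 / 0 0 0 0 0 / 0 0 4 0 0 / 0 0 0 0 0
t=4: a0@(0,1) a1@(0,1) a2@(0,1) a3@(3,2) a4@(0,1) | pheromone: 0 14 0 0 0 / 0 2 0 0 0 / 0 0 0 0 0 / 0 0 4 0 0 / 0 0 0 0 0
t=5: a0@(0,1) a1@(0,1) a2@(0,1) a3@(3,2) a4@(0,1) | pheromone: 0 17 0 0 0 / 0 1 0 0 0 / 0 0 0 0 0 / 0 0 4 0 0 / 0 0 0 0 0
t=6: a0@(0,1) a1@(0,1) a2@(0,1) a3@(3,2) a4@(0,1) | pheromone: 0 20 0 0 0 / 0 0 0 0 0 / 0 0 0 0 0 / 0 0 4 0 0 / 0 0 0 0 0
t=7: a0@(0,1) a1@(0,1) a2@(0,1) a3@(3,2) a4@(0,1) | pheromone: 0 23 0 0 0 / 0 0 0 0 0 / 0 0 0 0 0 / 0 0 4 0 0 / 0 0 0 0 0
t=8: a0@(0,1) a1@(0,1) a2@(0,1) a3@(3,2) a4@(0,1) | pheromone: 0 26 0 0 0 / 0 0 0 0 0 / 0 0 0 0 0 / 0 0 4 0 0 / 0 0 0 0 0

.F...
.....
.....
..F..
.....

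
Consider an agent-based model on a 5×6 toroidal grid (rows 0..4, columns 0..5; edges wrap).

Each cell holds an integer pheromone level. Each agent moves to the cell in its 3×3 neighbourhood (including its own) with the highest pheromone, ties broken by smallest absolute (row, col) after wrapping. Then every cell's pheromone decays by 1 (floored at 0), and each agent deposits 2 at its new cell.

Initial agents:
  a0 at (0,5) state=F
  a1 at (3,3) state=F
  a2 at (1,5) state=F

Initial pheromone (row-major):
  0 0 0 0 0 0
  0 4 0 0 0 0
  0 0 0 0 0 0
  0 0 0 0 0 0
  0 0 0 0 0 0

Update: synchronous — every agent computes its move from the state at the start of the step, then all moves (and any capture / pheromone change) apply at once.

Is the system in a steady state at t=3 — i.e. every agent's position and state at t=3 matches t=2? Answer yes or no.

no

t=1: a0@(0,0) a1@(2,2) a2@(0,0) | pheromone: 4 0 0 0 0 0 / 0 3 0 0 0 0 / 0 0 2 0 0 0 / 0 0 0 0 0 0 / 0 0 0 0 0 0
t=2: a0@(0,0) a1@(1,1) a2@(0,0) | pheromone: 7 0 0 0 0 0 / 0 4 0 0 0 0 / 0 0 1 0 0 0 / 0 0 0 0 0 0 / 0 0 0 0 0 0
t=3: a0@(0,0) a1@(0,0) a2@(0,0) | pheromone: 12 0 0 0 0 0 / 0 3 0 0 0 0 / 0 0 0 0 0 0 / 0 0 0 0 0 0 / 0 0 0 0 0 0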